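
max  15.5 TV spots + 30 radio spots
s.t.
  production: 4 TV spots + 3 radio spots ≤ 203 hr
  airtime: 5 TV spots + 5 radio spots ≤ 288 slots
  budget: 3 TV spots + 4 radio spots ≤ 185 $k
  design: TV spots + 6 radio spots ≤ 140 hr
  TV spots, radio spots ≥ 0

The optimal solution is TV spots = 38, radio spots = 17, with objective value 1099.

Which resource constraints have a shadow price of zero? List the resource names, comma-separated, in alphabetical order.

airtime, budget

production: 203/203 (binding)
airtime: 275/288 (slack 13)
budget: 182/185 (slack 3)
design: 140/140 (binding)
By complementary slackness, a constraint with positive slack has shadow price 0 → airtime, budget.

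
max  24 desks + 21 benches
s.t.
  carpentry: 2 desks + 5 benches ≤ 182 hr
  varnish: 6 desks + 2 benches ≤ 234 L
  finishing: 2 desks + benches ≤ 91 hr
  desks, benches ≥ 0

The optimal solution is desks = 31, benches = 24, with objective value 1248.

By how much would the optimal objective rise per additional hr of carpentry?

Binding: carpentry and varnish. Non-binding: finishing (5 unused).
Slack constraints have shadow price 0 (complementary slackness).
From A_Bᵀ y = c: 2·y_carpentry + 6·y_varnish = 24; 5·y_carpentry + 2·y_varnish = 21.
Solving: y_carpentry = 3, y_varnish = 3.
Shadow price of carpentry = 3.

3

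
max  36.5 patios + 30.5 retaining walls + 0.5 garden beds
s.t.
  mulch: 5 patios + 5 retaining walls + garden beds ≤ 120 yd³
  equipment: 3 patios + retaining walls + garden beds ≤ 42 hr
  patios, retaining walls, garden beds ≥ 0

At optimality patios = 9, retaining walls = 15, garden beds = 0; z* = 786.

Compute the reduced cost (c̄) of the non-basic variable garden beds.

-8

Check each constraint at x*: mulch 120/120 (tight); equipment 42/42 (tight).
The binding rows give the dual system: 5·y_mulch + 3·y_equipment = 36.5 and 5·y_mulch + 1·y_equipment = 30.5.
Solving: y_mulch = 5.5, y_equipment = 3.
Reduced cost of garden beds: c₃ − yᵀa₃ = 0.5 − (5.5·1 + 3·1) = 0.5 − 8.5 = -8.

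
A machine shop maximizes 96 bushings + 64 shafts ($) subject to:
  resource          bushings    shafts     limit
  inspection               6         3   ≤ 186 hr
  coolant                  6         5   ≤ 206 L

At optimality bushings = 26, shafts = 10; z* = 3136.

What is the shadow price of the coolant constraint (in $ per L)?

8

Both inspection and coolant are binding at x*.
The binding rows give the dual system: 6·y_inspection + 6·y_coolant = 96 and 3·y_inspection + 5·y_coolant = 64.
→ y_inspection = 8 and y_coolant = 8.
Shadow price of coolant = 8.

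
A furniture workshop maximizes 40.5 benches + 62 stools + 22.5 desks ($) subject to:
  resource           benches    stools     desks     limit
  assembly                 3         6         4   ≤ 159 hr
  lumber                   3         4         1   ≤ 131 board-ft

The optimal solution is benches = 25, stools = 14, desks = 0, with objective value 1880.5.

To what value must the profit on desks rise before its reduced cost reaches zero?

25.5

At the optimum: assembly uses 159 of 159 (binding); lumber uses 131 of 131 (binding).
The binding rows give the dual system: 3·y_assembly + 3·y_lumber = 40.5 and 6·y_assembly + 4·y_lumber = 62.
This yields shadow prices y_assembly = 4, y_lumber = 9.5.
desks enters the basis when its profit ≥ yᵀa₃ = 4·4 + 9.5·1 = 25.5.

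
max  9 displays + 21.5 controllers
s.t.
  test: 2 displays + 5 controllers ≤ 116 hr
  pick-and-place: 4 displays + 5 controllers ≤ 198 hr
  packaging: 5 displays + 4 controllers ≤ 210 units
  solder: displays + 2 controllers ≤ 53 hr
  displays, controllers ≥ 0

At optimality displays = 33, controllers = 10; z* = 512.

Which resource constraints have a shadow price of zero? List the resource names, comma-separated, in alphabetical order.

packaging, pick-and-place

test: 116/116 (binding)
pick-and-place: 182/198 (slack 16)
packaging: 205/210 (slack 5)
solder: 53/53 (binding)
By complementary slackness, a constraint with positive slack has shadow price 0 → packaging, pick-and-place.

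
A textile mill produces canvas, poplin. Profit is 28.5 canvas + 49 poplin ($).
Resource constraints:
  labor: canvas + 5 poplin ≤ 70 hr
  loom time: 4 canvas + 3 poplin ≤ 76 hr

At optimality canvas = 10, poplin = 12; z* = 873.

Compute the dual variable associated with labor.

At the optimum: labor uses 70 of 70 (binding); loom time uses 76 of 76 (binding).
Dual feasibility on the basic columns requires 1·y_labor + 4·y_loom time = 28.5, 5·y_labor + 3·y_loom time = 49.
This yields shadow prices y_labor = 6.5, y_loom time = 5.5.
Shadow price of labor = 6.5.

6.5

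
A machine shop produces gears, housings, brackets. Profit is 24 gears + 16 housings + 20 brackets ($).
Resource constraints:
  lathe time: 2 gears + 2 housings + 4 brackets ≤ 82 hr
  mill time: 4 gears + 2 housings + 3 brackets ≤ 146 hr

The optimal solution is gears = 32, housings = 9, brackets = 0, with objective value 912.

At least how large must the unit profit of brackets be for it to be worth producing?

Both lathe time and mill time are binding at x*.
Dual feasibility on the basic columns requires 2·y_lathe time + 4·y_mill time = 24, 2·y_lathe time + 2·y_mill time = 16.
Solving: y_lathe time = 4, y_mill time = 4.
brackets enters the basis when its profit ≥ yᵀa₃ = 4·4 + 4·3 = 28.

28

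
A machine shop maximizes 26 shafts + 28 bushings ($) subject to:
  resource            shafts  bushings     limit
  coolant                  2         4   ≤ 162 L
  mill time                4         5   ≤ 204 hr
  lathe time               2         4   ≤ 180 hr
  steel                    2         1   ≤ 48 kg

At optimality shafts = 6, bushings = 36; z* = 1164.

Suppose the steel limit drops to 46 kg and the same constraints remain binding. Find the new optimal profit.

At the optimum: coolant uses 156 of 162 (slack = 6); mill time uses 204 of 204 (binding); lathe time uses 156 of 180 (slack = 24); steel uses 48 of 48 (binding).
By complementary slackness, y = 0 for the non-binding constraints.
From A_Bᵀ y = c: 4·y_mill time + 2·y_steel = 26; 5·y_mill time + 1·y_steel = 28.
→ y_mill time = 5 and y_steel = 3.
Δz = y_steel·Δb = 3 × (-2) = -6, so new z* = 1164 − 6 = 1158.

1158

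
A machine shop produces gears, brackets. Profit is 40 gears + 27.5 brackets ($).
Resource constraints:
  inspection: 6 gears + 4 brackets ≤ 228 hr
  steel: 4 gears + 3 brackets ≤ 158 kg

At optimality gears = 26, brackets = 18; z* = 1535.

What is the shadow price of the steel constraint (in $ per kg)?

2.5

Both inspection and steel are binding at x*.
Dual feasibility on the basic columns requires 6·y_inspection + 4·y_steel = 40, 4·y_inspection + 3·y_steel = 27.5.
Solving: y_inspection = 5, y_steel = 2.5.
Shadow price of steel = 2.5.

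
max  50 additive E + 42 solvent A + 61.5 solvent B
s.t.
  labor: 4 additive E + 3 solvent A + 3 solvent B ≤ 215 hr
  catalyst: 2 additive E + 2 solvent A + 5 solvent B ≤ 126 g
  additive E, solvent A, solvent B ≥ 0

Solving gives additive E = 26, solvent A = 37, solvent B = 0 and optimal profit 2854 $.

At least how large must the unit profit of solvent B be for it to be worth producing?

At the optimum: labor uses 215 of 215 (binding); catalyst uses 126 of 126 (binding).
Dual feasibility on the basic columns requires 4·y_labor + 2·y_catalyst = 50, 3·y_labor + 2·y_catalyst = 42.
→ y_labor = 8 and y_catalyst = 9.
solvent B enters the basis when its profit ≥ yᵀa₃ = 8·3 + 9·5 = 69.

69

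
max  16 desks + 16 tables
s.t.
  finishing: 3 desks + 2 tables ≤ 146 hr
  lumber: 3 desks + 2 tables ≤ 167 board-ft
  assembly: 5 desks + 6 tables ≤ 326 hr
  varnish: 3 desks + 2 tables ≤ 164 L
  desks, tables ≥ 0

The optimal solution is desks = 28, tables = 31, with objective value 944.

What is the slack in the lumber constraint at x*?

21

lumber used = 3·28 + 2·31 = 146; slack = 167 − 146 = 21.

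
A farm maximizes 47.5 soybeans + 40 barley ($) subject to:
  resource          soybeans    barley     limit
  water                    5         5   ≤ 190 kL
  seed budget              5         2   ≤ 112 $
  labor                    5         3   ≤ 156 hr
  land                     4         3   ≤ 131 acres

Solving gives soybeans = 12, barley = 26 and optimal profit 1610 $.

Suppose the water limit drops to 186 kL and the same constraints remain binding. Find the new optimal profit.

1582

Check each constraint at x*: water 190/190 (tight); seed budget 112/112 (tight); labor 138/156 (slack 18); land 126/131 (slack 5).
Slack constraints have shadow price 0 (complementary slackness).
The binding rows give the dual system: 5·y_water + 5·y_seed budget = 47.5 and 5·y_water + 2·y_seed budget = 40.
Solving: y_water = 7, y_seed budget = 2.5.
Δz = y_water·Δb = 7 × (-4) = -28, so new z* = 1610 − 28 = 1582.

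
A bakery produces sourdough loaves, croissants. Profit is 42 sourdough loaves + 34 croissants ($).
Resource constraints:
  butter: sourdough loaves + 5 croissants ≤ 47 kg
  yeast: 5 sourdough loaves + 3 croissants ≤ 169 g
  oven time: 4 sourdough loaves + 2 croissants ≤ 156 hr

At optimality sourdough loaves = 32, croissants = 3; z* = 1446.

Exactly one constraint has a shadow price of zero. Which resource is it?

oven time

butter: 47/47 (binding)
yeast: 169/169 (binding)
oven time: 134/156 (slack 22)
By complementary slackness, a constraint with positive slack has shadow price 0 → oven time.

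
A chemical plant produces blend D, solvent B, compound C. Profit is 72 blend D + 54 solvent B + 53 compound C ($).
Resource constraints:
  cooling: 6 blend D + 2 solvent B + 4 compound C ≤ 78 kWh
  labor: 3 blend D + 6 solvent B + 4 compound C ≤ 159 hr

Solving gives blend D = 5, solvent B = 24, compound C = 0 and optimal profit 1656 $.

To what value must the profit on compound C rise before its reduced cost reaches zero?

At the optimum: cooling uses 78 of 78 (binding); labor uses 159 of 159 (binding).
From A_Bᵀ y = c: 6·y_cooling + 3·y_labor = 72; 2·y_cooling + 6·y_labor = 54.
This yields shadow prices y_cooling = 9, y_labor = 6.
compound C enters the basis when its profit ≥ yᵀa₃ = 9·4 + 6·4 = 60.

60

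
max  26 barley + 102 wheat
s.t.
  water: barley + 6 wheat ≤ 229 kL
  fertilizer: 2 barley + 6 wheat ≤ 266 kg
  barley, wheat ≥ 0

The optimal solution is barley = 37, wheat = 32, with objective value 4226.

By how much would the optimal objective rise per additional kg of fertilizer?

9

At the optimum: water uses 229 of 229 (binding); fertilizer uses 266 of 266 (binding).
From A_Bᵀ y = c: 1·y_water + 2·y_fertilizer = 26; 6·y_water + 6·y_fertilizer = 102.
Solving: y_water = 8, y_fertilizer = 9.
Shadow price of fertilizer = 9.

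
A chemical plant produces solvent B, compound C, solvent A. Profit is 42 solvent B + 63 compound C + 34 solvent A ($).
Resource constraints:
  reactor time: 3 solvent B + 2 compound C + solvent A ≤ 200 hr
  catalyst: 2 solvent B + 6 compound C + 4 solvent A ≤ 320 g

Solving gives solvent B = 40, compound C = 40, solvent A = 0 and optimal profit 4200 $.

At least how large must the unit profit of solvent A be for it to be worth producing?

Check each constraint at x*: reactor time 200/200 (tight); catalyst 320/320 (tight).
The binding rows give the dual system: 3·y_reactor time + 2·y_catalyst = 42 and 2·y_reactor time + 6·y_catalyst = 63.
This yields shadow prices y_reactor time = 9, y_catalyst = 7.5.
solvent A enters the basis when its profit ≥ yᵀa₃ = 9·1 + 7.5·4 = 39.

39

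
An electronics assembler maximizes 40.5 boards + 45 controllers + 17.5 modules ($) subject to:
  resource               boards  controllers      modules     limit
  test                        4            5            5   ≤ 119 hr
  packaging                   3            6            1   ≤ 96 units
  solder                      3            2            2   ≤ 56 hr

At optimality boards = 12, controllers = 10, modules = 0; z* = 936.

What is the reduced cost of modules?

-5

At the optimum: test uses 98 of 119 (slack = 21); packaging uses 96 of 96 (binding); solder uses 56 of 56 (binding).
Slack constraints have shadow price 0 (complementary slackness).
From A_Bᵀ y = c: 3·y_packaging + 3·y_solder = 40.5; 6·y_packaging + 2·y_solder = 45.
This yields shadow prices y_packaging = 4.5, y_solder = 9.
Reduced cost of modules: c₃ − yᵀa₃ = 17.5 − (4.5·1 + 9·2) = 17.5 − 22.5 = -5.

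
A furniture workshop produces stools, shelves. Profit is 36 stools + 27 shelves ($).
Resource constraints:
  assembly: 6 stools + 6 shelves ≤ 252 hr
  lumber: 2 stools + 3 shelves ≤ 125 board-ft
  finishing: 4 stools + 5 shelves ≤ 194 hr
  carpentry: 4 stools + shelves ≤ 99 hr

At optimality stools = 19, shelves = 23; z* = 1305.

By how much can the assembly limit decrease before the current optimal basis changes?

103.5

Binding constraints: assembly, carpentry. The basis is B = [[6,6],[4,1]] with det -18.
Per unit decrease in assembly, x* moves by d = (0.0556, -0.2222).
The basis stays optimal until shelves reaches 0; allowable decrease = 103.5 hr.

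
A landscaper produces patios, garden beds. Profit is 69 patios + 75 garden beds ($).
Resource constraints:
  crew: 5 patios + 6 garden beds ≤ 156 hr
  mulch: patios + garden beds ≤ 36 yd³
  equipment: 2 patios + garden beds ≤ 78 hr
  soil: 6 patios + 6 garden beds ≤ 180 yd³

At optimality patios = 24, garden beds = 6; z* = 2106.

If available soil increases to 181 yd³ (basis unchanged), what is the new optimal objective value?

2112.5

Check each constraint at x*: crew 156/156 (tight); mulch 30/36 (slack 6); equipment 54/78 (slack 24); soil 180/180 (tight).
Slack constraints have shadow price 0 (complementary slackness).
The binding rows give the dual system: 5·y_crew + 6·y_soil = 69 and 6·y_crew + 6·y_soil = 75.
This yields shadow prices y_crew = 6, y_soil = 6.5.
Δz = y_soil·Δb = 6.5 × (1) = 6.5, so new z* = 2106 + 6.5 = 2112.5.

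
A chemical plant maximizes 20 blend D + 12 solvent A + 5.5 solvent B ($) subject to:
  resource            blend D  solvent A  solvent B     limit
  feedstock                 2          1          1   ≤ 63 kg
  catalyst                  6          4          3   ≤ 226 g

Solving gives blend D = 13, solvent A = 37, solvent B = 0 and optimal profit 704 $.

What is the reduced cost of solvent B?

At the optimum: feedstock uses 63 of 63 (binding); catalyst uses 226 of 226 (binding).
From A_Bᵀ y = c: 2·y_feedstock + 6·y_catalyst = 20; 1·y_feedstock + 4·y_catalyst = 12.
This yields shadow prices y_feedstock = 4, y_catalyst = 2.
Reduced cost of solvent B: c₃ − yᵀa₃ = 5.5 − (4·1 + 2·3) = 5.5 − 10 = -4.5.

-4.5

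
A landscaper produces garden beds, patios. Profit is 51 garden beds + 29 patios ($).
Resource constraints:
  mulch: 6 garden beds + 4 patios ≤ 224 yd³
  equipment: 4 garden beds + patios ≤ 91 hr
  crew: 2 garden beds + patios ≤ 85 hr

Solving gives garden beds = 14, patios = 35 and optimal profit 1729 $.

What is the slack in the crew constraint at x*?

22

crew used = 2·14 + 1·35 = 63; slack = 85 − 63 = 22.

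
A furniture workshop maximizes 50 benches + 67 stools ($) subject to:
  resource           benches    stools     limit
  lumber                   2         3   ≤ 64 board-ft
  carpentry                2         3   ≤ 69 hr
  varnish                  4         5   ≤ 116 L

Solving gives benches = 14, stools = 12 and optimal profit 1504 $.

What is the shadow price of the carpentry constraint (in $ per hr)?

Check each constraint at x*: lumber 64/64 (tight); carpentry 64/69 (slack 5); varnish 116/116 (tight).
Slack constraints have shadow price 0 (complementary slackness).
Dual feasibility on the basic columns requires 2·y_lumber + 4·y_varnish = 50, 3·y_lumber + 5·y_varnish = 67.
Solving: y_lumber = 9, y_varnish = 8.
Shadow price of carpentry = 0.

0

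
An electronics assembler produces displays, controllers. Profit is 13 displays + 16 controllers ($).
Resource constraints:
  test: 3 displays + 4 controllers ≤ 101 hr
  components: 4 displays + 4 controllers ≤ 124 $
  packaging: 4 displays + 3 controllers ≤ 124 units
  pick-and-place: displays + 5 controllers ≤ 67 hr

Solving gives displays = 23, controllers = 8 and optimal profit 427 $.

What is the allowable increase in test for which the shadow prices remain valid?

Binding constraints: test, components. The basis is B = [[3,4],[4,4]] with det -4.
Per unit increase in test, x* moves by d = (-1, 1).
The basis stays optimal until pick-and-place becomes binding; allowable increase = 1 hr.

1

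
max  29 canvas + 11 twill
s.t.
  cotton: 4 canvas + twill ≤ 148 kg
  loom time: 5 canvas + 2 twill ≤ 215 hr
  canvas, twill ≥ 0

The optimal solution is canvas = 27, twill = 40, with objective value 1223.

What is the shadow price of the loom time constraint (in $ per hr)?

At the optimum: cotton uses 148 of 148 (binding); loom time uses 215 of 215 (binding).
Dual feasibility on the basic columns requires 4·y_cotton + 5·y_loom time = 29, 1·y_cotton + 2·y_loom time = 11.
Solving: y_cotton = 1, y_loom time = 5.
Shadow price of loom time = 5.

5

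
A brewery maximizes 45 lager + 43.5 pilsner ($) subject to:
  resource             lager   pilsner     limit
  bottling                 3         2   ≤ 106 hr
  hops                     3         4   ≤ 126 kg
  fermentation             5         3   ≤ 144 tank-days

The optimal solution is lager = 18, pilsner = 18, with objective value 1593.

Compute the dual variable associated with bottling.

0

Check each constraint at x*: bottling 90/106 (slack 16); hops 126/126 (tight); fermentation 144/144 (tight).
Since bottling is not tight, its dual is 0.
From A_Bᵀ y = c: 3·y_hops + 5·y_fermentation = 45; 4·y_hops + 3·y_fermentation = 43.5.
Solving: y_hops = 7.5, y_fermentation = 4.5.
Shadow price of bottling = 0.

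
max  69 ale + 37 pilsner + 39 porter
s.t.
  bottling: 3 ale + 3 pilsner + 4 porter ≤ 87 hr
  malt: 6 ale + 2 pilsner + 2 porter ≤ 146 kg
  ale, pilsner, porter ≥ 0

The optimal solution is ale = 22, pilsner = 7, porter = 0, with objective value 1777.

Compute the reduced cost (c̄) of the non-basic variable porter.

-5

Both bottling and malt are binding at x*.
The binding rows give the dual system: 3·y_bottling + 6·y_malt = 69 and 3·y_bottling + 2·y_malt = 37.
This yields shadow prices y_bottling = 7, y_malt = 8.
Reduced cost of porter: c₃ − yᵀa₃ = 39 − (7·4 + 8·2) = 39 − 44 = -5.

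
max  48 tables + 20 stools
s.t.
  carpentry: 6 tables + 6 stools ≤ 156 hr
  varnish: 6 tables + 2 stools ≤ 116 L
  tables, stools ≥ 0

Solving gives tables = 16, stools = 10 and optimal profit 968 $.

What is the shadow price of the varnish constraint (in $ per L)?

7

Both carpentry and varnish are binding at x*.
From A_Bᵀ y = c: 6·y_carpentry + 6·y_varnish = 48; 6·y_carpentry + 2·y_varnish = 20.
Solving: y_carpentry = 1, y_varnish = 7.
Shadow price of varnish = 7.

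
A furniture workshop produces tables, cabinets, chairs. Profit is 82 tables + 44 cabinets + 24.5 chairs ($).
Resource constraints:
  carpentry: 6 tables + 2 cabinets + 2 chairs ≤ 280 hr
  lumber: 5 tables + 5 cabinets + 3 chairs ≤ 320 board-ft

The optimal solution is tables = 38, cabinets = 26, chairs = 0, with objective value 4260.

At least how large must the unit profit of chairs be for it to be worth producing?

Check each constraint at x*: carpentry 280/280 (tight); lumber 320/320 (tight).
Dual feasibility on the basic columns requires 6·y_carpentry + 5·y_lumber = 82, 2·y_carpentry + 5·y_lumber = 44.
Solving: y_carpentry = 9.5, y_lumber = 5.
chairs enters the basis when its profit ≥ yᵀa₃ = 9.5·2 + 5·3 = 34.

34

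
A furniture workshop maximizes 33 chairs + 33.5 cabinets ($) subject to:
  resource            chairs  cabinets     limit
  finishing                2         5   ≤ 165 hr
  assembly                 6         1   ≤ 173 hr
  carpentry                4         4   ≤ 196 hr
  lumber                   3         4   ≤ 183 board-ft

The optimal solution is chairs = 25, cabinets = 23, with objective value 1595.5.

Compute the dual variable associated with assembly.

3.5

At the optimum: finishing uses 165 of 165 (binding); assembly uses 173 of 173 (binding); carpentry uses 192 of 196 (slack = 4); lumber uses 167 of 183 (slack = 16).
Slack constraints have shadow price 0 (complementary slackness).
The binding rows give the dual system: 2·y_finishing + 6·y_assembly = 33 and 5·y_finishing + 1·y_assembly = 33.5.
Solving: y_finishing = 6, y_assembly = 3.5.
Shadow price of assembly = 3.5.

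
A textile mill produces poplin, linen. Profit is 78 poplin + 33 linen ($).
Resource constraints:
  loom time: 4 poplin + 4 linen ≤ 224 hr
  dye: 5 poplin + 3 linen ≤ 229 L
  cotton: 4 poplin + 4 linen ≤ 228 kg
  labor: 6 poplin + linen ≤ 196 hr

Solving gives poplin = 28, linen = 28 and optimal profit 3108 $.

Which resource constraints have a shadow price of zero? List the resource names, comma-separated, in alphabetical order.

loom time: 224/224 (binding)
dye: 224/229 (slack 5)
cotton: 224/228 (slack 4)
labor: 196/196 (binding)
By complementary slackness, a constraint with positive slack has shadow price 0 → cotton, dye.

cotton, dye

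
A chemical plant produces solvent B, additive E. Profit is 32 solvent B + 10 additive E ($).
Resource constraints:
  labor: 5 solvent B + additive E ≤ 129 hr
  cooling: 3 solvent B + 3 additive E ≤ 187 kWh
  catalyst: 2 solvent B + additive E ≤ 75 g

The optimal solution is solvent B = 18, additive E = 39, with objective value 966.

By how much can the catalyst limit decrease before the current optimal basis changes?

Binding constraints: labor, catalyst. The basis is B = [[5,1],[2,1]] with det 3.
Per unit decrease in catalyst, x* moves by d = (0.3333, -1.6667).
The basis stays optimal until additive E reaches 0; allowable decrease = 23.4 g.

23.4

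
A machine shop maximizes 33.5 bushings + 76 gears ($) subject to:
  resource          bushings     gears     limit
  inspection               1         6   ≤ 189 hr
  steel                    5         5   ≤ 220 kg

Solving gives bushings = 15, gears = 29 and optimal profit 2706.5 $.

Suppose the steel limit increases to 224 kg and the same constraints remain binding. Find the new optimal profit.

Both inspection and steel are binding at x*.
Dual feasibility on the basic columns requires 1·y_inspection + 5·y_steel = 33.5, 6·y_inspection + 5·y_steel = 76.
→ y_inspection = 8.5 and y_steel = 5.
Δz = y_steel·Δb = 5 × (4) = 20, so new z* = 2706.5 + 20 = 2726.5.

2726.5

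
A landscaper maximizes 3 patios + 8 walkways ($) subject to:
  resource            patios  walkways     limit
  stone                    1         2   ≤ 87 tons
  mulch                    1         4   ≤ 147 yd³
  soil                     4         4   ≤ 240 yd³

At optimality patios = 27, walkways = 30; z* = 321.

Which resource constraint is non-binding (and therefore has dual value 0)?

stone: 87/87 (binding)
mulch: 147/147 (binding)
soil: 228/240 (slack 12)
By complementary slackness, a constraint with positive slack has shadow price 0 → soil.

soil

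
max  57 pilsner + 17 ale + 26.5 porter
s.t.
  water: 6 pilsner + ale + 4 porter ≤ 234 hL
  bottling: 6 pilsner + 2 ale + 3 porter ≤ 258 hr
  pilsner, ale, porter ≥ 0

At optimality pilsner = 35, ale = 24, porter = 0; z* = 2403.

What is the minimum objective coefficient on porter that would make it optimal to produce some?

30.5

Both water and bottling are binding at x*.
Dual feasibility on the basic columns requires 6·y_water + 6·y_bottling = 57, 1·y_water + 2·y_bottling = 17.
Solving: y_water = 2, y_bottling = 7.5.
porter enters the basis when its profit ≥ yᵀa₃ = 2·4 + 7.5·3 = 30.5.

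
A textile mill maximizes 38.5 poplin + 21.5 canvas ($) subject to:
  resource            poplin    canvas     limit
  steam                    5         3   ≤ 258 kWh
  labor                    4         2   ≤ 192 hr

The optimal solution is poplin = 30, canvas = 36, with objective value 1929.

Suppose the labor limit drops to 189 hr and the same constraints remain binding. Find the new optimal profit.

Check each constraint at x*: steam 258/258 (tight); labor 192/192 (tight).
From A_Bᵀ y = c: 5·y_steam + 4·y_labor = 38.5; 3·y_steam + 2·y_labor = 21.5.
→ y_steam = 4.5 and y_labor = 4.
Δz = y_labor·Δb = 4 × (-3) = -12, so new z* = 1929 − 12 = 1917.

1917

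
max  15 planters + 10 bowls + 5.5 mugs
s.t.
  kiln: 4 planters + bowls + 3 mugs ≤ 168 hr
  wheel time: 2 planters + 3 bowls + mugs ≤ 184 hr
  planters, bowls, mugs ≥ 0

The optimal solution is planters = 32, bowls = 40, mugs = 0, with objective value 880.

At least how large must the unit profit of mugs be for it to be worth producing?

10

At the optimum: kiln uses 168 of 168 (binding); wheel time uses 184 of 184 (binding).
From A_Bᵀ y = c: 4·y_kiln + 2·y_wheel time = 15; 1·y_kiln + 3·y_wheel time = 10.
This yields shadow prices y_kiln = 2.5, y_wheel time = 2.5.
mugs enters the basis when its profit ≥ yᵀa₃ = 2.5·3 + 2.5·1 = 10.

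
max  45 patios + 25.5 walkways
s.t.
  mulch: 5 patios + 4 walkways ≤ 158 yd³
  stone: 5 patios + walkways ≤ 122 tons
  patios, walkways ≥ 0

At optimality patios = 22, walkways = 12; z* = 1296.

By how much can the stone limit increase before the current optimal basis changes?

Binding constraints: mulch, stone. The basis is B = [[5,4],[5,1]] with det -15.
Per unit increase in stone, x* moves by d = (0.2667, -0.3333).
The basis stays optimal until walkways reaches 0; allowable increase = 36 tons.

36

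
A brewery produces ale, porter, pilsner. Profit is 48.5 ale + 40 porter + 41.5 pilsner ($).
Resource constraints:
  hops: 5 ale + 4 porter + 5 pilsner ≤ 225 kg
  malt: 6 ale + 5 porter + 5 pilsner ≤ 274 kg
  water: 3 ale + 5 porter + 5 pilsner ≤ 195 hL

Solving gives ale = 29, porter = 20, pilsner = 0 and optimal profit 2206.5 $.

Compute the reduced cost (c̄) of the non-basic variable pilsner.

Binding: hops and malt. Non-binding: water (8 unused).
By complementary slackness, y = 0 for the non-binding constraint.
The binding rows give the dual system: 5·y_hops + 6·y_malt = 48.5 and 4·y_hops + 5·y_malt = 40.
Solving: y_hops = 2.5, y_malt = 6.
Reduced cost of pilsner: c₃ − yᵀa₃ = 41.5 − (2.5·5 + 6·5) = 41.5 − 42.5 = -1.

-1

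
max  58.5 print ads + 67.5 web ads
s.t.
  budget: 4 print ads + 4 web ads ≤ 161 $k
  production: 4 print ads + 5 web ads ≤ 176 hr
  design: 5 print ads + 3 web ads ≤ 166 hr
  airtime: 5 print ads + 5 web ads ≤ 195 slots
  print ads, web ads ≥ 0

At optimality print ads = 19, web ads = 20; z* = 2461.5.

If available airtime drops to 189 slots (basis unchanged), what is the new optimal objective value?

At the optimum: budget uses 156 of 161 (slack = 5); production uses 176 of 176 (binding); design uses 155 of 166 (slack = 11); airtime uses 195 of 195 (binding).
Since budget, design are not tight, their duals are 0.
The binding rows give the dual system: 4·y_production + 5·y_airtime = 58.5 and 5·y_production + 5·y_airtime = 67.5.
Solving: y_production = 9, y_airtime = 4.5.
Δz = y_airtime·Δb = 4.5 × (-6) = -27, so new z* = 2461.5 − 27 = 2434.5.

2434.5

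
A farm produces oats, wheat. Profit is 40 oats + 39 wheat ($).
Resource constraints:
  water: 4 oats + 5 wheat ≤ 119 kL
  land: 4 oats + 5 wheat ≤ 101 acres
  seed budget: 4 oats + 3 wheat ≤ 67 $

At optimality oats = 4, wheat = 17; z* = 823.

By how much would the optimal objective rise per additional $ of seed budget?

5.5

Binding: land and seed budget. Non-binding: water (18 unused).
Slack constraints have shadow price 0 (complementary slackness).
From A_Bᵀ y = c: 4·y_land + 4·y_seed budget = 40; 5·y_land + 3·y_seed budget = 39.
Solving: y_land = 4.5, y_seed budget = 5.5.
Shadow price of seed budget = 5.5.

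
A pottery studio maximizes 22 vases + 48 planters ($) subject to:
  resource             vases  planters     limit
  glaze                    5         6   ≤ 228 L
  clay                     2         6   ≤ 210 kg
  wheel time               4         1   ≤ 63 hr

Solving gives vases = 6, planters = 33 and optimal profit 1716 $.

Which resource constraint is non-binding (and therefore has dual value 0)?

wheel time

glaze: 228/228 (binding)
clay: 210/210 (binding)
wheel time: 57/63 (slack 6)
By complementary slackness, a constraint with positive slack has shadow price 0 → wheel time.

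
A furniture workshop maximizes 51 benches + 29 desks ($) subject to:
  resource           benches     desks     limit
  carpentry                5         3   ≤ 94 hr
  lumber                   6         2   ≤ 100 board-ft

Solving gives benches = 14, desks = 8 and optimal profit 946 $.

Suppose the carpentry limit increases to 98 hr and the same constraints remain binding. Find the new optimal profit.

982

At the optimum: carpentry uses 94 of 94 (binding); lumber uses 100 of 100 (binding).
From A_Bᵀ y = c: 5·y_carpentry + 6·y_lumber = 51; 3·y_carpentry + 2·y_lumber = 29.
This yields shadow prices y_carpentry = 9, y_lumber = 1.
Δz = y_carpentry·Δb = 9 × (4) = 36, so new z* = 946 + 36 = 982.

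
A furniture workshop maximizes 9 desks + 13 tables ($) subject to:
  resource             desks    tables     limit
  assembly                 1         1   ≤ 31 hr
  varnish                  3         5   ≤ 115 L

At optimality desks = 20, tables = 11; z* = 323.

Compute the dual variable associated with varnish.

2

Check each constraint at x*: assembly 31/31 (tight); varnish 115/115 (tight).
The binding rows give the dual system: 1·y_assembly + 3·y_varnish = 9 and 1·y_assembly + 5·y_varnish = 13.
This yields shadow prices y_assembly = 3, y_varnish = 2.
Shadow price of varnish = 2.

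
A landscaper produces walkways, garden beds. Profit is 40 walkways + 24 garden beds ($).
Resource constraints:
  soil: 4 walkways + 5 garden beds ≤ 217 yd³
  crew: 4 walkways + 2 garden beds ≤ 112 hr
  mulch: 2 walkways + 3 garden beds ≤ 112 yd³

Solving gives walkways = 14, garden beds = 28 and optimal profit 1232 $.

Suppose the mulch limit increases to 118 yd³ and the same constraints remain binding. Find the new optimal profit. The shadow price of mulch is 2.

Δb = 6, so new z* = 1232 + (2)·(6) = 1232 + 12 = 1244.

1244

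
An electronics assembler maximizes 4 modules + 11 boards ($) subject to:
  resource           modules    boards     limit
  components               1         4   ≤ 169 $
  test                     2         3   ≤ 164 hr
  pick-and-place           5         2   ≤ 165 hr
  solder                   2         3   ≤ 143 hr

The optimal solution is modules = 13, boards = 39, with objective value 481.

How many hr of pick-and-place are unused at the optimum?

22

pick-and-place used = 5·13 + 2·39 = 143; slack = 165 − 143 = 22.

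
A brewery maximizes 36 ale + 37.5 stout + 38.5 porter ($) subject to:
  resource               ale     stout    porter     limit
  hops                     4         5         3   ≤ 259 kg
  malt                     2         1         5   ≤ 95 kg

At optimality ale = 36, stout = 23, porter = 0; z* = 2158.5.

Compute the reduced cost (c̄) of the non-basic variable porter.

-6

Check each constraint at x*: hops 259/259 (tight); malt 95/95 (tight).
From A_Bᵀ y = c: 4·y_hops + 2·y_malt = 36; 5·y_hops + 1·y_malt = 37.5.
Solving: y_hops = 6.5, y_malt = 5.
Reduced cost of porter: c₃ − yᵀa₃ = 38.5 − (6.5·3 + 5·5) = 38.5 − 44.5 = -6.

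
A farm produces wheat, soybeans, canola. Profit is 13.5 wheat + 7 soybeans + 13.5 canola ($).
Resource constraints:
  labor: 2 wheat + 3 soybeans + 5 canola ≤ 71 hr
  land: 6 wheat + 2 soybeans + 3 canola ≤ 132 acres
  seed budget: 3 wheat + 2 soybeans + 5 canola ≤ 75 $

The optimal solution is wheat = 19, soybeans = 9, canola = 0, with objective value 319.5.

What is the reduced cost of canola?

At the optimum: labor uses 65 of 71 (slack = 6); land uses 132 of 132 (binding); seed budget uses 75 of 75 (binding).
By complementary slackness, y = 0 for the non-binding constraint.
From A_Bᵀ y = c: 6·y_land + 3·y_seed budget = 13.5; 2·y_land + 2·y_seed budget = 7.
Solving: y_land = 1, y_seed budget = 2.5.
Reduced cost of canola: c₃ − yᵀa₃ = 13.5 − (1·3 + 2.5·5) = 13.5 − 15.5 = -2.

-2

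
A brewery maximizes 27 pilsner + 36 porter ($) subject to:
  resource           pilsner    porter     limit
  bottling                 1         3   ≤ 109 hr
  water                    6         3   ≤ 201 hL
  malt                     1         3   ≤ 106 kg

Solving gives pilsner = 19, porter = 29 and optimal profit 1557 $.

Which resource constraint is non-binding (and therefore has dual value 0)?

bottling

bottling: 106/109 (slack 3)
water: 201/201 (binding)
malt: 106/106 (binding)
By complementary slackness, a constraint with positive slack has shadow price 0 → bottling.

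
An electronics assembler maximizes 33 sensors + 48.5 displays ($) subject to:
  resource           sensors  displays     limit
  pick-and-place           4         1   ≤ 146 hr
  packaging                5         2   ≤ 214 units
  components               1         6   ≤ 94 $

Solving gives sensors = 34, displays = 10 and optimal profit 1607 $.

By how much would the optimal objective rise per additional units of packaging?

At the optimum: pick-and-place uses 146 of 146 (binding); packaging uses 190 of 214 (slack = 24); components uses 94 of 94 (binding).
Slack constraints have shadow price 0 (complementary slackness).
Dual feasibility on the basic columns requires 4·y_pick-and-place + 1·y_components = 33, 1·y_pick-and-place + 6·y_components = 48.5.
→ y_pick-and-place = 6.5 and y_components = 7.
Shadow price of packaging = 0.

0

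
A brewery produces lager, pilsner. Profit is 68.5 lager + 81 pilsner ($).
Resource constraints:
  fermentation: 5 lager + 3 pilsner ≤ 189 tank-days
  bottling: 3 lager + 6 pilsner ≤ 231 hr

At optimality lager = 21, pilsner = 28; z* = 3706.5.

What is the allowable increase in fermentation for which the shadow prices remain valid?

Binding constraints: fermentation, bottling. The basis is B = [[5,3],[3,6]] with det 21.
Per unit increase in fermentation, x* moves by d = (0.2857, -0.1429).
The basis stays optimal until pilsner reaches 0; allowable increase = 196 tank-days.

196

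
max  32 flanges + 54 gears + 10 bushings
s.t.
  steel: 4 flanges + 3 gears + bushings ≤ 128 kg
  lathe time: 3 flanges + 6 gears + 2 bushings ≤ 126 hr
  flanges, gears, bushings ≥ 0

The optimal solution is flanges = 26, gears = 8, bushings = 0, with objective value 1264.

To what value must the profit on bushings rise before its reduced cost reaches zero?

Both steel and lathe time are binding at x*.
From A_Bᵀ y = c: 4·y_steel + 3·y_lathe time = 32; 3·y_steel + 6·y_lathe time = 54.
→ y_steel = 2 and y_lathe time = 8.
bushings enters the basis when its profit ≥ yᵀa₃ = 2·1 + 8·2 = 18.

18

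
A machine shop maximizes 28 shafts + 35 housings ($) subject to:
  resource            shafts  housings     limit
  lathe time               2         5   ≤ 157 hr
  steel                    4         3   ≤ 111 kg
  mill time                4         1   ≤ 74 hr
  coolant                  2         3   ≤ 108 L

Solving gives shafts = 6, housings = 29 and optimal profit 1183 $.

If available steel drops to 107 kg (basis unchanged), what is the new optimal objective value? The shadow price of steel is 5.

Δb = -4, so new z* = 1183 + (5)·(-4) = 1183 − 20 = 1163.

1163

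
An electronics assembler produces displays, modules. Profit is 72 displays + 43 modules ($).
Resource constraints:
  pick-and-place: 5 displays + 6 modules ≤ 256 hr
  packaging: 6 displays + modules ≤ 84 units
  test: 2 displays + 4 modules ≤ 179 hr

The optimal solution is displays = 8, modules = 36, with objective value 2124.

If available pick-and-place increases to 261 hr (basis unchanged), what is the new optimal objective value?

2154

Binding: pick-and-place and packaging. Non-binding: test (19 unused).
Slack constraints have shadow price 0 (complementary slackness).
From A_Bᵀ y = c: 5·y_pick-and-place + 6·y_packaging = 72; 6·y_pick-and-place + 1·y_packaging = 43.
This yields shadow prices y_pick-and-place = 6, y_packaging = 7.
Δz = y_pick-and-place·Δb = 6 × (5) = 30, so new z* = 2124 + 30 = 2154.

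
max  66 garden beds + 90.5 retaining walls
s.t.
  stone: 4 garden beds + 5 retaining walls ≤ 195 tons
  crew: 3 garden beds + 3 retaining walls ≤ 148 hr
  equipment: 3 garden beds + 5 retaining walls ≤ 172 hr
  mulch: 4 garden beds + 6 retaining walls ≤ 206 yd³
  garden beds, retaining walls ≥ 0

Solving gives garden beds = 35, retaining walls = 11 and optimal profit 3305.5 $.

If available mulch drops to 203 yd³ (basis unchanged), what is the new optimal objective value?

Binding: stone and mulch. Non-binding: crew (10 unused), equipment (12 unused).
Since crew, equipment are not tight, their duals are 0.
Dual feasibility on the basic columns requires 4·y_stone + 4·y_mulch = 66, 5·y_stone + 6·y_mulch = 90.5.
→ y_stone = 8.5 and y_mulch = 8.
Δz = y_mulch·Δb = 8 × (-3) = -24, so new z* = 3305.5 − 24 = 3281.5.

3281.5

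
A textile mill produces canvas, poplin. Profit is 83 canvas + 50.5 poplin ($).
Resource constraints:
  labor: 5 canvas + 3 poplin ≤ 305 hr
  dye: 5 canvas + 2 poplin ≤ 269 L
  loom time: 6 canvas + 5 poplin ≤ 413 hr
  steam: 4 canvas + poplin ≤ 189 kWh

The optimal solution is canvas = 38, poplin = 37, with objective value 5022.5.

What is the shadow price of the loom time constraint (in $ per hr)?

At the optimum: labor uses 301 of 305 (slack = 4); dye uses 264 of 269 (slack = 5); loom time uses 413 of 413 (binding); steam uses 189 of 189 (binding).
By complementary slackness, y = 0 for the non-binding constraints.
From A_Bᵀ y = c: 6·y_loom time + 4·y_steam = 83; 5·y_loom time + 1·y_steam = 50.5.
Solving: y_loom time = 8.5, y_steam = 8.
Shadow price of loom time = 8.5.

8.5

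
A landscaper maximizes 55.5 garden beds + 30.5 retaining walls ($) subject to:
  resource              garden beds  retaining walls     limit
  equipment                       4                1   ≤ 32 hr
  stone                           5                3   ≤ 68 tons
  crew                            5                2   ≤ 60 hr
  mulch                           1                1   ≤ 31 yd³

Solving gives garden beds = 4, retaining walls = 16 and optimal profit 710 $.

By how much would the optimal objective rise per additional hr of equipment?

Check each constraint at x*: equipment 32/32 (tight); stone 68/68 (tight); crew 52/60 (slack 8); mulch 20/31 (slack 11).
Since crew, mulch are not tight, their duals are 0.
The binding rows give the dual system: 4·y_equipment + 5·y_stone = 55.5 and 1·y_equipment + 3·y_stone = 30.5.
This yields shadow prices y_equipment = 2, y_stone = 9.5.
Shadow price of equipment = 2.

2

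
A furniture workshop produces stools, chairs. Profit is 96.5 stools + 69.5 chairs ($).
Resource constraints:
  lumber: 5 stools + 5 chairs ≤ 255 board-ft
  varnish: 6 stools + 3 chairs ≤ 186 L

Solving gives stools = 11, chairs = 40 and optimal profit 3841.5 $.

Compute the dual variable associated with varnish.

9

Check each constraint at x*: lumber 255/255 (tight); varnish 186/186 (tight).
The binding rows give the dual system: 5·y_lumber + 6·y_varnish = 96.5 and 5·y_lumber + 3·y_varnish = 69.5.
This yields shadow prices y_lumber = 8.5, y_varnish = 9.
Shadow price of varnish = 9.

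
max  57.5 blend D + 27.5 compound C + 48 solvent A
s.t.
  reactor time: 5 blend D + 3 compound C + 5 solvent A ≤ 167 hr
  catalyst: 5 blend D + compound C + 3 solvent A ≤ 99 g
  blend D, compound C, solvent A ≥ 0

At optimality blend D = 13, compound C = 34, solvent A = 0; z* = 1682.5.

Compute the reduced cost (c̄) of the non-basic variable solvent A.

Both reactor time and catalyst are binding at x*.
The binding rows give the dual system: 5·y_reactor time + 5·y_catalyst = 57.5 and 3·y_reactor time + 1·y_catalyst = 27.5.
Solving: y_reactor time = 8, y_catalyst = 3.5.
Reduced cost of solvent A: c₃ − yᵀa₃ = 48 − (8·5 + 3.5·3) = 48 − 50.5 = -2.5.

-2.5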